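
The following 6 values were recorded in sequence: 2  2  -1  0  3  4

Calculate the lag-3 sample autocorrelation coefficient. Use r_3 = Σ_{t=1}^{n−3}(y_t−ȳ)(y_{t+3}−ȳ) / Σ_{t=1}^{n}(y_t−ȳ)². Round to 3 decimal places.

-0.365

Mean ȳ = (2 + 2 − 1 + 0 + 3 + 4)/6 = 1.6667
Deviations from mean: 0.3333, 0.3333, -2.6667, -1.6667, 1.3333, 2.3333
Numerator Σ_{t=1}^{3}(y_t−ȳ)(y_{t+3}−ȳ) = -6.3333
Denominator Σ(y_t−ȳ)² = 17.3333
r_3 = -6.3333 / 17.3333 = -0.365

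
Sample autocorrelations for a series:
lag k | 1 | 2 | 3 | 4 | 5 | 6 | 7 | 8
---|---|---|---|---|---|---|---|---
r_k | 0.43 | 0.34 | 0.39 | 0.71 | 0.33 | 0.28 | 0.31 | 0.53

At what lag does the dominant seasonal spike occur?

4

The largest autocorrelation is r_4 = 0.71, with a weaker echo at lag 8 (0.53); the remaining lags stay at or below 0.43. The elevated value at lag 1 (0.43), dropping to 0.34 at lag 2, reflects decaying short-term dependence rather than seasonality.
The dominant spike at lag 4 indicates a seasonal period of 4.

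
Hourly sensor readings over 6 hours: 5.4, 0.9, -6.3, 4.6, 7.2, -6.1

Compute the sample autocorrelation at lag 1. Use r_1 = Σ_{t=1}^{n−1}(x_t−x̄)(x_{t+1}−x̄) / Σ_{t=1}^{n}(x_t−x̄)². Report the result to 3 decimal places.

Mean x̄ = (5.4 + 0.9 − 6.3 + 4.6 + 7.2 − 6.1)/6 = 0.9500
Deviations from mean: 4.4500, -0.0500, -7.2500, 3.6500, 6.2500, -7.0500
Σ(x_t−x̄)(x_{t+1}−x̄) = (-0.2225) + (0.3625) + (-26.4625) + (22.8125) + (-44.0625) = -47.5725
Denominator Σ(x_t−x̄)² = 174.4550
r_1 = -47.5725 / 174.4550 = -0.273

-0.273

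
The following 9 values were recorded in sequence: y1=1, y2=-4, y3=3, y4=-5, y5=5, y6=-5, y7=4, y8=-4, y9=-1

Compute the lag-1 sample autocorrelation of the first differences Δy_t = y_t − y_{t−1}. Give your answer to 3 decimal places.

-0.930

First differences Δy: -5, 7, -8, 10, -10, 9, -8, 3
Mean of differences = -0.2500
Numerator Σ(Δy_t−Δȳ)(Δy_{t+1}−Δȳ) = -457.0625
Denominator Σ(Δy_t−Δȳ)² = 491.5000
r_1(Δy) = -457.0625 / 491.5000 = -0.930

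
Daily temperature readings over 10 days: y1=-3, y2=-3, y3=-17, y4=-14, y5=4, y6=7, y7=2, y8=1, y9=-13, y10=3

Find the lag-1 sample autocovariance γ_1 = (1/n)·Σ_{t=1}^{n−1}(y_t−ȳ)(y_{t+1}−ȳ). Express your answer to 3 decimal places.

Mean ȳ = (-3 − 3 − 17 − 14 + 4 + 7 + 2 + 1 − 13 + 3)/10 = -3.3000
Σ_{t=1}^{9}(y_t−ȳ)(y_{t+1}−ȳ) = 114.2100
γ_1 = 114.2100 / 10 = 11.421

11.421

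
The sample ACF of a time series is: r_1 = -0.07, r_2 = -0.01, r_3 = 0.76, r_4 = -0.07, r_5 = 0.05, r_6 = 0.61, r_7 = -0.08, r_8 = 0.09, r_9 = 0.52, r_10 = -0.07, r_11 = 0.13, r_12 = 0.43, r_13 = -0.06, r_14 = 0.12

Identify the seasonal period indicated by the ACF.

3

The largest autocorrelation is r_3 = 0.76, with weaker echoes at lags 6 (0.61), 9 (0.52) and 12 (0.43); the remaining lags stay at or below 0.13.
The dominant spike at lag 3 indicates a seasonal period of 3.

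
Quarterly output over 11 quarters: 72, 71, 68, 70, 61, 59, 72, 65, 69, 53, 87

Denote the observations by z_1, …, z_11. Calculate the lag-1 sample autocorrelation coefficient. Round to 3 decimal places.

-0.379

Mean z̄ = (72 + 71 + 68 + 70 + 61 + 59 + 72 + 65 + 69 + 53 + 87)/11 = 67.9091
Numerator Σ_{t=1}^{10}(z_t−z̄)(z_{t+1}−z̄) = -292.1901
Denominator Σ(z_t−z̄)² = 770.9091
r_1 = -292.1901 / 770.9091 = -0.379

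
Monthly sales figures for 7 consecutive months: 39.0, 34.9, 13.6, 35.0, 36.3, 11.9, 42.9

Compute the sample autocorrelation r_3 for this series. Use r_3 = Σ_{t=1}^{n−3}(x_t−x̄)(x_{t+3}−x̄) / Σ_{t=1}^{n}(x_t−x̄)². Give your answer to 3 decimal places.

Mean x̄ = (39.0 + 34.9 + 13.6 + 35.0 + 36.3 + 11.9 + 42.9)/7 = 30.5143
Deviations from mean: 8.4857, 4.3857, -16.9143, 4.4857, 5.7857, -18.6143, 12.3857
Numerator Σ_{t=1}^{4}(x_t−x̄)(x_{t+3}−x̄) = 433.8451
Denominator Σ(x_t−x̄)² = 930.8286
r_3 = 433.8451 / 930.8286 = 0.466

0.466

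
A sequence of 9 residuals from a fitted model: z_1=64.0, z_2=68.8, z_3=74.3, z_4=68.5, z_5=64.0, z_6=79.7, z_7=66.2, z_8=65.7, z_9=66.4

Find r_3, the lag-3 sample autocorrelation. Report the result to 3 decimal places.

Mean z̄ = (64.0 + 68.8 + 74.3 + 68.5 + 64.0 + 79.7 + 66.2 + 65.7 + 66.4)/9 = 68.6222
Σ(z_t−z̄)(z_{t+3}−z̄) = (0.5649) + (-0.8217) + (62.8972) + (0.2960) + (13.5072) + (-24.6173) = 51.8263
Denominator Σ(z_t−z̄)² = 217.0756
r_3 = 51.8263 / 217.0756 = 0.239

0.239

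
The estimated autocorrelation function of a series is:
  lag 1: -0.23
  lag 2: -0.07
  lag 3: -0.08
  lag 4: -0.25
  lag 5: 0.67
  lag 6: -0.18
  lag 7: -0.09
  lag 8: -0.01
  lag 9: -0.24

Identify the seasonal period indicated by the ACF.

5

The largest autocorrelation is r_5 = 0.67; the remaining lags stay at or below -0.01.
The dominant spike at lag 5 indicates a seasonal period of 5.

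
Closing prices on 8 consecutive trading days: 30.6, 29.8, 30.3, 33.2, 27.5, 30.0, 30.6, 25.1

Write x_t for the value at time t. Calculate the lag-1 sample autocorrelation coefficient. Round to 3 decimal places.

Mean x̄ = (30.6 + 29.8 + 30.3 + 33.2 + 27.5 + 30.0 + 30.6 + 25.1)/8 = 29.6375
Deviations from mean: 0.9625, 0.1625, 0.6625, 3.5625, -2.1375, 0.3625, 0.9625, -4.5375
Numerator Σ_{t=1}^{7}(x_t−x̄)(x_{t+1}−x̄) = -9.7839
Denominator Σ(x_t−x̄)² = 40.2988
r_1 = -9.7839 / 40.2988 = -0.243

-0.243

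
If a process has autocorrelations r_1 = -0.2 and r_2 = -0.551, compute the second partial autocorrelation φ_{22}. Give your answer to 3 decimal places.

φ_{22} = (r_2 − r_1²) / (1 − r_1²)
r_1² = (-0.2)² = 0.04
Numerator = -0.551 − 0.0400 = -0.5910; denominator = 1 − 0.0400 = 0.9600
φ_{22} = -0.5910 / 0.9600 = -0.616

-0.616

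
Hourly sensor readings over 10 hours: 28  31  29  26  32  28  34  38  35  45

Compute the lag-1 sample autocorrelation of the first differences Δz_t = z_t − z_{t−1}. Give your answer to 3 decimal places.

First differences Δz: 3, -2, -3, 6, -4, 6, 4, -3, 10
Mean of differences = 1.8889
Numerator Σ(Δz_t−Δz̄)(Δz_{t+1}−Δz̄) = -95.1235
Denominator Σ(Δz_t−Δz̄)² = 202.8889
r_1(Δz) = -95.1235 / 202.8889 = -0.469

-0.469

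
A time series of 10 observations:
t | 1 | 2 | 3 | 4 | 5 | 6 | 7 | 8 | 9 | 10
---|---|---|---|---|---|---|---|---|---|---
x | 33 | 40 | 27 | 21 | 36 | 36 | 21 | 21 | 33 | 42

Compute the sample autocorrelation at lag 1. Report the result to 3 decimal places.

Mean x̄ = (33 + 40 + 27 + 21 + 36 + 36 + 21 + 21 + 33 + 42)/10 = 31.0000
Numerator Σ_{t=1}^{9}(x_t−x̄)(x_{t+1}−x̄) = 49.0000
Denominator Σ(x_t−x̄)² = 576.0000
r_1 = 49.0000 / 576.0000 = 0.085

0.085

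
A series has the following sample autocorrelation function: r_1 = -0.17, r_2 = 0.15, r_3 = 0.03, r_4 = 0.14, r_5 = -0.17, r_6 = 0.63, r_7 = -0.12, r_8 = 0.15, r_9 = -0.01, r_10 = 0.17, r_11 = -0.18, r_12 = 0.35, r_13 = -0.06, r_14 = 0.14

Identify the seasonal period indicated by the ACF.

The largest autocorrelation is r_6 = 0.63, with a weaker echo at lag 12 (0.35); the remaining lags stay at or below 0.17.
The dominant spike at lag 6 indicates a seasonal period of 6.

6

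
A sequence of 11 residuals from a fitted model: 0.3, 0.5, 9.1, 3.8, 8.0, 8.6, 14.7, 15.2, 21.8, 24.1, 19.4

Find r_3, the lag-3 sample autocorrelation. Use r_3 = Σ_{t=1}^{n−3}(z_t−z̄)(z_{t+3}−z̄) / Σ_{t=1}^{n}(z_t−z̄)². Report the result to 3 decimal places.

0.195

Mean z̄ = (0.3 + 0.5 + 9.1 + 3.8 + 8.0 + 8.6 + 14.7 + 15.2 + 21.8 + 24.1 + 19.4)/11 = 11.4091
Numerator Σ_{t=1}^{8}(z_t−z̄)(z_{t+3}−z̄) = 133.1107
Denominator Σ(z_t−z̄)² = 683.2491
r_3 = 133.1107 / 683.2491 = 0.195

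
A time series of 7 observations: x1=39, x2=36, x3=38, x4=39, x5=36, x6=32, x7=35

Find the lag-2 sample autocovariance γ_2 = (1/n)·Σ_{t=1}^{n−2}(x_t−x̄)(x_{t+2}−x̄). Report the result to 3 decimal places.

-1.216

Mean x̄ = (39 + 36 + 38 + 39 + 36 + 32 + 35)/7 = 36.4286
Deviations: 2.5714, -0.4286, 1.5714, 2.5714, -0.4286, -4.4286, -1.4286
Σ_{t=1}^{5}(x_t−x̄)(x_{t+2}−x̄) = -8.5102
γ_2 = -8.5102 / 7 = -1.216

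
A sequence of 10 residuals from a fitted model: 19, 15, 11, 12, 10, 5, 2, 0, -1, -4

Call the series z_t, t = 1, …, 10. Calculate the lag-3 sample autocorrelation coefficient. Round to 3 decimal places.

0.194

Mean z̄ = (19 + 15 + 11 + 12 + 10 + 5 + 2 + 0 − 1 − 4)/10 = 6.9000
Σ(z_t−z̄)(z_{t+3}−z̄) = (61.7100) + (25.1100) + (-7.7900) + (-24.9900) + (-21.3900) + (15.0100) + (53.4100) = 101.0700
Denominator Σ(z_t−z̄)² = 520.9000
r_3 = 101.0700 / 520.9000 = 0.194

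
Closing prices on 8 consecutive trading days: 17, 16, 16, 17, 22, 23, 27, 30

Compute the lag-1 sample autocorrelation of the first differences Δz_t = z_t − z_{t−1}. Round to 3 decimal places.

First differences Δz: -1, 0, 1, 5, 1, 4, 3
Mean of differences = 1.8571
Numerator Σ(Δz_t−Δz̄)(Δz_{t+1}−Δz̄) = 2.1224
Denominator Σ(Δz_t−Δz̄)² = 28.8571
r_1(Δz) = 2.1224 / 28.8571 = 0.074

0.074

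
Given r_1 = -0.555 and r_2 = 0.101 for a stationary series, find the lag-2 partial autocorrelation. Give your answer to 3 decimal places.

φ_{22} = (r_2 − r_1²) / (1 − r_1²)
r_1² = (-0.555)² = 0.308025
Numerator = 0.101 − 0.3080 = -0.2070; denominator = 1 − 0.3080 = 0.6920
φ_{22} = -0.2070 / 0.6920 = -0.299

-0.299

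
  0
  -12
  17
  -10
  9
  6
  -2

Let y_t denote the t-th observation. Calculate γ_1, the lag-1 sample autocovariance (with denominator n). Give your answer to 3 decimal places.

-62.105

Mean ȳ = (0 − 12 + 17 − 10 + 9 + 6 − 2)/7 = 1.1429
Deviations: -1.1429, -13.1429, 15.8571, -11.1429, 7.8571, 4.8571, -3.1429
Σ_{t=1}^{6}(y_t−ȳ)(y_{t+1}−ȳ) = -434.7347
γ_1 = -434.7347 / 7 = -62.105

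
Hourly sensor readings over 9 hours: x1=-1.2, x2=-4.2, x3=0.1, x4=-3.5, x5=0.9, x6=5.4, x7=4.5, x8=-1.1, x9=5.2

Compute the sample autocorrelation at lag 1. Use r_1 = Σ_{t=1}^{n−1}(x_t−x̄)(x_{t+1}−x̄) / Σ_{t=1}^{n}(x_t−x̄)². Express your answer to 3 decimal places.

Mean x̄ = (-1.2 − 4.2 + 0.1 − 3.5 + 0.9 + 5.4 + 4.5 − 1.1 + 5.2)/9 = 0.6778
Numerator Σ_{t=1}^{8}(x_t−x̄)(x_{t+1}−x̄) = 17.7273
Denominator Σ(x_t−x̄)² = 105.6756
r_1 = 17.7273 / 105.6756 = 0.168

0.168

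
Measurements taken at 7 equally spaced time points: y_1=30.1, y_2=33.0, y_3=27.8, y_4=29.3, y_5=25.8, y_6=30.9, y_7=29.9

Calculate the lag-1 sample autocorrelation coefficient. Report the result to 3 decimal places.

Mean ȳ = (30.1 + 33.0 + 27.8 + 29.3 + 25.8 + 30.9 + 29.9)/7 = 29.5429
Σ(y_t−ȳ)(y_{t+1}−ȳ) = (1.9261) + (-6.0253) + (0.4233) + (0.9090) + (-5.0796) + (0.4847) = -7.3618
Denominator Σ(y_t−ȳ)² = 31.3371
r_1 = -7.3618 / 31.3371 = -0.235

-0.235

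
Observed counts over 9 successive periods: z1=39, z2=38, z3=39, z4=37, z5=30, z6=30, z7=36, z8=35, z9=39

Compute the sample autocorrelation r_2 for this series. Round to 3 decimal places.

Mean z̄ = (39 + 38 + 39 + 37 + 30 + 30 + 36 + 35 + 39)/9 = 35.8889
Σ(z_t−z̄)(z_{t+2}−z̄) = (9.6790) + (2.3457) + (-18.3210) + (-6.5432) + (-0.6543) + (5.2346) + (0.3457) = -7.9136
Denominator Σ(z_t−z̄)² = 104.8889
r_2 = -7.9136 / 104.8889 = -0.075

-0.075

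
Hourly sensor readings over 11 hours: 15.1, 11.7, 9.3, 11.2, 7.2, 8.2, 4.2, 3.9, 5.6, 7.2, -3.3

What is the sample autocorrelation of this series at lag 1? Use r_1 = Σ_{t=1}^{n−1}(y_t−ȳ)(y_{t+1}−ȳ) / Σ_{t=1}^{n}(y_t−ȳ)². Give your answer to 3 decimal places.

Mean ȳ = (15.1 + 11.7 + 9.3 + 11.2 + 7.2 + 8.2 + 4.2 + 3.9 + 5.6 + 7.2 − 3.3)/11 = 7.3000
Numerator Σ_{t=1}^{10}(y_t−ȳ)(y_{t+1}−ȳ) = 65.2000
Denominator Σ(y_t−ȳ)² = 236.6600
r_1 = 65.2000 / 236.6600 = 0.276

0.276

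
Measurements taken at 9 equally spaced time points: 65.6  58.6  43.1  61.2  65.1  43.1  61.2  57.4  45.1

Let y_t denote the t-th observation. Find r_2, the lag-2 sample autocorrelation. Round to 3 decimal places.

Mean ȳ = (65.6 + 58.6 + 43.1 + 61.2 + 65.1 + 43.1 + 61.2 + 57.4 + 45.1)/9 = 55.6000
Numerator Σ_{t=1}^{7}(y_t−ȳ)(y_{t+2}−ȳ) = -325.0500
Denominator Σ(y_t−ȳ)² = 687.9600
r_2 = -325.0500 / 687.9600 = -0.472

-0.472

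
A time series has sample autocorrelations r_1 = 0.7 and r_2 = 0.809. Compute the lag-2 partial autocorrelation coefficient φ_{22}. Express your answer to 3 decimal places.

φ_{22} = (r_2 − r_1²) / (1 − r_1²)
r_1² = (0.7)² = 0.49
Numerator = 0.809 − 0.4900 = 0.3190; denominator = 1 − 0.4900 = 0.5100
φ_{22} = 0.3190 / 0.5100 = 0.625

0.625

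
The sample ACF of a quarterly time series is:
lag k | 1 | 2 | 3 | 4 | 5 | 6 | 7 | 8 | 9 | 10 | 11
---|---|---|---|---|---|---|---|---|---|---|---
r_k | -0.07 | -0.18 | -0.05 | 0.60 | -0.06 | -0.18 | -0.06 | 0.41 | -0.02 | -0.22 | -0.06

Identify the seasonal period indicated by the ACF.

The largest autocorrelation is r_4 = 0.60, with a weaker echo at lag 8 (0.41); the remaining lags stay at or below -0.02.
The dominant spike at lag 4 indicates a seasonal period of 4.

4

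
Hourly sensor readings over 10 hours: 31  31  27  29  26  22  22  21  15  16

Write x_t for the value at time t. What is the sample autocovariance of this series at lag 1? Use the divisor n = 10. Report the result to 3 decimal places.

20.000

Mean x̄ = (31 + 31 + 27 + 29 + 26 + 22 + 22 + 21 + 15 + 16)/10 = 24.0000
Σ_{t=1}^{9}(x_t−x̄)(x_{t+1}−x̄) = 200.0000
γ_1 = 200.0000 / 10 = 20.000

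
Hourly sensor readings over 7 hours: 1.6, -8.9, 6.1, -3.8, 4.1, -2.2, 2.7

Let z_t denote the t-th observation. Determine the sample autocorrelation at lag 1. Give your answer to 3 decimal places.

Mean z̄ = (1.6 − 8.9 + 6.1 − 3.8 + 4.1 − 2.2 + 2.7)/7 = -0.0571
Deviations from mean: 1.6571, -8.8429, 6.1571, -3.7429, 4.1571, -2.1429, 2.7571
Numerator Σ_{t=1}^{6}(z_t−z̄)(z_{t+1}−z̄) = -122.5218
Denominator Σ(z_t−z̄)² = 162.3371
r_1 = -122.5218 / 162.3371 = -0.755

-0.755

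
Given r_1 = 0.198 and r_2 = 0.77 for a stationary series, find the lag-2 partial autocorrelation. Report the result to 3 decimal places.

φ_{22} = (r_2 − r_1²) / (1 − r_1²)
r_1² = (0.198)² = 0.039204
Numerator = 0.77 − 0.0392 = 0.7308; denominator = 1 − 0.0392 = 0.9608
φ_{22} = 0.7308 / 0.9608 = 0.761

0.761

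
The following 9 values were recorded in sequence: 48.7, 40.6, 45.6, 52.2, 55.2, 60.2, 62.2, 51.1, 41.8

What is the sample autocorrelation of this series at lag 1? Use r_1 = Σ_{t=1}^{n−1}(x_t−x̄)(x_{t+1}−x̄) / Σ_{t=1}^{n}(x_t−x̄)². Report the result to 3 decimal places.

Mean x̄ = (48.7 + 40.6 + 45.6 + 52.2 + 55.2 + 60.2 + 62.2 + 51.1 + 41.8)/9 = 50.8444
Numerator Σ_{t=1}^{8}(x_t−x̄)(x_{t+1}−x̄) = 222.0669
Denominator Σ(x_t−x̄)² = 456.2022
r_1 = 222.0669 / 456.2022 = 0.487

0.487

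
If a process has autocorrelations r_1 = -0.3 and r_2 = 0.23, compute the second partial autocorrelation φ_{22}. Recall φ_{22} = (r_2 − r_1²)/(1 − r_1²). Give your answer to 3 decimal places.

φ_{22} = (r_2 − r_1²) / (1 − r_1²)
r_1² = (-0.3)² = 0.09
Numerator = 0.23 − 0.0900 = 0.1400; denominator = 1 − 0.0900 = 0.9100
φ_{22} = 0.1400 / 0.9100 = 0.154

0.154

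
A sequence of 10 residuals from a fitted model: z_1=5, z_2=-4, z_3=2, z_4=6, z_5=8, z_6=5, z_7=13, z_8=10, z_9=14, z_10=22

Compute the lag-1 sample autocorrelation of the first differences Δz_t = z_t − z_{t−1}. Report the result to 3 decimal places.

First differences Δz: -9, 6, 4, 2, -3, 8, -3, 4, 8
Mean of differences = 1.8889
Numerator Σ(Δz_t−Δz̄)(Δz_{t+1}−Δz̄) = -93.5679
Denominator Σ(Δz_t−Δz̄)² = 266.8889
r_1(Δz) = -93.5679 / 266.8889 = -0.351

-0.351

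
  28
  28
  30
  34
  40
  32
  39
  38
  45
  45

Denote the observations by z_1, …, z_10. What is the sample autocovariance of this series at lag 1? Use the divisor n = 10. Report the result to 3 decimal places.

19.279

Mean z̄ = (28 + 28 + 30 + 34 + 40 + 32 + 39 + 38 + 45 + 45)/10 = 35.9000
Σ_{t=1}^{9}(z_t−z̄)(z_{t+1}−z̄) = 192.7900
γ_1 = 192.7900 / 10 = 19.279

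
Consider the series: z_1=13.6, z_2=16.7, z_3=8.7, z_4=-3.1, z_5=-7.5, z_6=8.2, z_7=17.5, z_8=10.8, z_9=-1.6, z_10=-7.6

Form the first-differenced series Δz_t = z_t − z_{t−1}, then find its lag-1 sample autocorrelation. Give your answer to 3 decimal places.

0.327

First differences Δz: 3.1, -8.0, -11.8, -4.4, 15.7, 9.3, -6.7, -12.4, -6.0
Mean of differences = -2.3556
Numerator Σ(Δz_t−Δz̄)(Δz_{t+1}−Δz̄) = 244.9647
Denominator Σ(Δz_t−Δz̄)² = 749.9022
r_1(Δz) = 244.9647 / 749.9022 = 0.327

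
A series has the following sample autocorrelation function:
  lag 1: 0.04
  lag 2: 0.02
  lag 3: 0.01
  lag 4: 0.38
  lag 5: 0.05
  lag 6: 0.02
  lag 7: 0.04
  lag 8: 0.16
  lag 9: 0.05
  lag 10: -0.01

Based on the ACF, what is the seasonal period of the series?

4

The largest autocorrelation is r_4 = 0.38, with a weaker echo at lag 8 (0.16); the remaining lags stay at or below 0.05.
The dominant spike at lag 4 indicates a seasonal period of 4.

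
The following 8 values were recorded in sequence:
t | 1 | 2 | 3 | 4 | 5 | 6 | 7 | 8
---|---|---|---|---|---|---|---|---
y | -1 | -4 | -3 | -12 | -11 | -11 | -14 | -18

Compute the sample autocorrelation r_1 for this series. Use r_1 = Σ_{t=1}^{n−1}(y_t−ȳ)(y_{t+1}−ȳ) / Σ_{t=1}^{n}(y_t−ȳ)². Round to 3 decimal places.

Mean ȳ = (-1 − 4 − 3 − 12 − 11 − 11 − 14 − 18)/8 = -9.2500
Deviations from mean: 8.2500, 5.2500, 6.2500, -2.7500, -1.7500, -1.7500, -4.7500, -8.7500
Σ(y_t−ȳ)(y_{t+1}−ȳ) = (43.3125) + (32.8125) + (-17.1875) + (4.8125) + (3.0625) + (8.3125) + (41.5625) = 116.6875
Denominator Σ(y_t−ȳ)² = 247.5000
r_1 = 116.6875 / 247.5000 = 0.471

0.471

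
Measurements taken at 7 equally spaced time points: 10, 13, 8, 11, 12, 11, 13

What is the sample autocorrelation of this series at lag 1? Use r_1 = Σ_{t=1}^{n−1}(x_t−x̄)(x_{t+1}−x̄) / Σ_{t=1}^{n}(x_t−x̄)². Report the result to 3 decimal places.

-0.425

Mean x̄ = (10 + 13 + 8 + 11 + 12 + 11 + 13)/7 = 11.1429
Deviations from mean: -1.1429, 1.8571, -3.1429, -0.1429, 0.8571, -0.1429, 1.8571
Numerator Σ_{t=1}^{6}(x_t−x̄)(x_{t+1}−x̄) = -8.0204
Denominator Σ(x_t−x̄)² = 18.8571
r_1 = -8.0204 / 18.8571 = -0.425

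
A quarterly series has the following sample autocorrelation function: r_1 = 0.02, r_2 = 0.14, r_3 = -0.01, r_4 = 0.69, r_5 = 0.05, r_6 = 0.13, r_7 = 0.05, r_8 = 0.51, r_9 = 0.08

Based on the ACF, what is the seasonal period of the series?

4

The largest autocorrelation is r_4 = 0.69, with a weaker echo at lag 8 (0.51); the remaining lags stay at or below 0.14.
The dominant spike at lag 4 indicates a seasonal period of 4.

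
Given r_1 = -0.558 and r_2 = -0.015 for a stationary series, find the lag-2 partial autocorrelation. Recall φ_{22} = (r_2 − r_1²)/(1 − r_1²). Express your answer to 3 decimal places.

φ_{22} = (r_2 − r_1²) / (1 − r_1²)
r_1² = (-0.558)² = 0.311364
Numerator = -0.015 − 0.3114 = -0.3264; denominator = 1 − 0.3114 = 0.6886
φ_{22} = -0.3264 / 0.6886 = -0.474

-0.474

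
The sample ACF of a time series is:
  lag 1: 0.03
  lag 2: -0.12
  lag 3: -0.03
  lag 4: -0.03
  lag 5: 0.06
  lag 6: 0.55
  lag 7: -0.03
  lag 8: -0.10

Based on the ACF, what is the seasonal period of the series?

6

The largest autocorrelation is r_6 = 0.55; the remaining lags stay at or below 0.06.
The dominant spike at lag 6 indicates a seasonal period of 6.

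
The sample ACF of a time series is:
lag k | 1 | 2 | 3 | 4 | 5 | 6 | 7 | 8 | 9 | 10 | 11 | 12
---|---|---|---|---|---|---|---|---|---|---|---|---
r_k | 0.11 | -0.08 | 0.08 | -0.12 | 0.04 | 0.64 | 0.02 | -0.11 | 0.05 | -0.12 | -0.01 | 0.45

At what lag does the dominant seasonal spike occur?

6

The largest autocorrelation is r_6 = 0.64, with a weaker echo at lag 12 (0.45); the remaining lags stay at or below 0.11.
The dominant spike at lag 6 indicates a seasonal period of 6.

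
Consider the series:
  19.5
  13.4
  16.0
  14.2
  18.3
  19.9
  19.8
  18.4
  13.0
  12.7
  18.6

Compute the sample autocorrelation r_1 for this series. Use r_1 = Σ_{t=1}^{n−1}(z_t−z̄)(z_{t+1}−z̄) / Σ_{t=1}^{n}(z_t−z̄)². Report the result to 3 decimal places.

0.144

Mean z̄ = (19.5 + 13.4 + 16.0 + 14.2 + 18.3 + 19.9 + 19.8 + 18.4 + 13.0 + 12.7 + 18.6)/11 = 16.7091
Numerator Σ_{t=1}^{10}(z_t−z̄)(z_{t+1}−z̄) = 12.0817
Denominator Σ(z_t−z̄)² = 84.0691
r_1 = 12.0817 / 84.0691 = 0.144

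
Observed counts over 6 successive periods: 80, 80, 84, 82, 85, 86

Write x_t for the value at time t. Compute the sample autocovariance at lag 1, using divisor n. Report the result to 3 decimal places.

Mean x̄ = (80 + 80 + 84 + 82 + 85 + 86)/6 = 82.8333
Deviations: -2.8333, -2.8333, 1.1667, -0.8333, 2.1667, 3.1667
Σ_{t=1}^{5}(x_t−x̄)(x_{t+1}−x̄) = 8.8056
γ_1 = 8.8056 / 6 = 1.468

1.468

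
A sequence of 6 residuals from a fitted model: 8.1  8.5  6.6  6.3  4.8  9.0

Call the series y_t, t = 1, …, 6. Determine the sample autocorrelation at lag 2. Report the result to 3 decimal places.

-0.147

Mean ȳ = (8.1 + 8.5 + 6.6 + 6.3 + 4.8 + 9.0)/6 = 7.2167
Deviations from mean: 0.8833, 1.2833, -0.6167, -0.9167, -2.4167, 1.7833
Σ(y_t−ȳ)(y_{t+2}−ȳ) = (-0.5447) + (-1.1764) + (1.4903) + (-1.6347) = -1.8656
Denominator Σ(y_t−ȳ)² = 12.6683
r_2 = -1.8656 / 12.6683 = -0.147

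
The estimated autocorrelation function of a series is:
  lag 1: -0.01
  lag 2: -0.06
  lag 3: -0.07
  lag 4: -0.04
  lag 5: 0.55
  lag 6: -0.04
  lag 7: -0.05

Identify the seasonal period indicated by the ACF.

The largest autocorrelation is r_5 = 0.55; the remaining lags stay at or below -0.01.
The dominant spike at lag 5 indicates a seasonal period of 5.

5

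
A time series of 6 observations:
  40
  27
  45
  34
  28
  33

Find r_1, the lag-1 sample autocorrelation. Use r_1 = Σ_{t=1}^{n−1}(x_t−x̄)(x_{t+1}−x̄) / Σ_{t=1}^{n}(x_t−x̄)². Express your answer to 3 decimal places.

-0.465

Mean x̄ = (40 + 27 + 45 + 34 + 28 + 33)/6 = 34.5000
Deviations from mean: 5.5000, -7.5000, 10.5000, -0.5000, -6.5000, -1.5000
Σ(x_t−x̄)(x_{t+1}−x̄) = (-41.2500) + (-78.7500) + (-5.2500) + (3.2500) + (9.7500) = -112.2500
Denominator Σ(x_t−x̄)² = 241.5000
r_1 = -112.2500 / 241.5000 = -0.465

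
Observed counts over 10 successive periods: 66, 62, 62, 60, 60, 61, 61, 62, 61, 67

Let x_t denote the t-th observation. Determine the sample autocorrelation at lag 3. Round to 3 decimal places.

-0.173

Mean x̄ = (66 + 62 + 62 + 60 + 60 + 61 + 61 + 62 + 61 + 67)/10 = 62.2000
Numerator Σ_{t=1}^{7}(x_t−x̄)(x_{t+3}−x̄) = -8.9200
Denominator Σ(x_t−x̄)² = 51.6000
r_3 = -8.9200 / 51.6000 = -0.173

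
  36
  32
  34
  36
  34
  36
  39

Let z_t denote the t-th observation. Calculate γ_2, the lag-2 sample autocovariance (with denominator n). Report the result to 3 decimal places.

Mean z̄ = (36 + 32 + 34 + 36 + 34 + 36 + 39)/7 = 35.2857
Σ_{t=1}^{5}(z_t−z̄)(z_{t+2}−z̄) = -5.8776
γ_2 = -5.8776 / 7 = -0.840

-0.840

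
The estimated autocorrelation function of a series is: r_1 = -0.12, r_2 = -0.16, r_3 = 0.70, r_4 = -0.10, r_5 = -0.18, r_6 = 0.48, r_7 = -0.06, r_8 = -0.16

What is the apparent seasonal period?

3

The largest autocorrelation is r_3 = 0.70, with a weaker echo at lag 6 (0.48); the remaining lags stay at or below -0.06.
The dominant spike at lag 3 indicates a seasonal period of 3.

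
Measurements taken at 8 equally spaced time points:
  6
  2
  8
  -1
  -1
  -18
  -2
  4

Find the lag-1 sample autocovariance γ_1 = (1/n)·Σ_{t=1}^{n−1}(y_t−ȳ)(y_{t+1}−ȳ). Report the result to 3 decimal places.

Mean ȳ = (6 + 2 + 8 − 1 − 1 − 18 − 2 + 4)/8 = -0.2500
Deviations: 6.2500, 2.2500, 8.2500, -0.7500, -0.7500, -17.7500, -1.7500, 4.2500
Σ_{t=1}^{7}(y_t−ȳ)(y_{t+1}−ȳ) = 63.9375
γ_1 = 63.9375 / 8 = 7.992

7.992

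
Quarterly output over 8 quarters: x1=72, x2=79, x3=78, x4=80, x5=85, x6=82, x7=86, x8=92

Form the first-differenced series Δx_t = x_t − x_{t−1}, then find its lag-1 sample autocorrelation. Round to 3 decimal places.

First differences Δx: 7, -1, 2, 5, -3, 4, 6
Mean of differences = 2.8571
Numerator Σ(Δx_t−Δx̄)(Δx_{t+1}−Δx̄) = -30.1633
Denominator Σ(Δx_t−Δx̄)² = 82.8571
r_1(Δx) = -30.1633 / 82.8571 = -0.364

-0.364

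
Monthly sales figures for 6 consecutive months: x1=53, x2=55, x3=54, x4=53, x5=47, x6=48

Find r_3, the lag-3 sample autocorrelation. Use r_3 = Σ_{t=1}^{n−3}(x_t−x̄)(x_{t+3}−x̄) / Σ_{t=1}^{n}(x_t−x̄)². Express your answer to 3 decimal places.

Mean x̄ = (53 + 55 + 54 + 53 + 47 + 48)/6 = 51.6667
Deviations from mean: 1.3333, 3.3333, 2.3333, 1.3333, -4.6667, -3.6667
Σ(x_t−x̄)(x_{t+3}−x̄) = (1.7778) + (-15.5556) + (-8.5556) = -22.3333
Denominator Σ(x_t−x̄)² = 55.3333
r_3 = -22.3333 / 55.3333 = -0.404

-0.404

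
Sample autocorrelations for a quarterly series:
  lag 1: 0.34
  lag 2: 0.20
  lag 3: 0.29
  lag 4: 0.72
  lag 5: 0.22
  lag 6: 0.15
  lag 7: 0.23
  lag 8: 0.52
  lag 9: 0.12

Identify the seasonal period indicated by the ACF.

4

The largest autocorrelation is r_4 = 0.72, with a weaker echo at lag 8 (0.52); the remaining lags stay at or below 0.34. The elevated value at lag 1 (0.34), dropping to 0.20 at lag 2, reflects decaying short-term dependence rather than seasonality.
The dominant spike at lag 4 indicates a seasonal period of 4.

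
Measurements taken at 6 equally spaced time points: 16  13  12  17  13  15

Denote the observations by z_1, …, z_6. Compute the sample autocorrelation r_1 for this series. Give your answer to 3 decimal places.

Mean z̄ = (16 + 13 + 12 + 17 + 13 + 15)/6 = 14.3333
Σ(z_t−z̄)(z_{t+1}−z̄) = (-2.2222) + (3.1111) + (-6.2222) + (-3.5556) + (-0.8889) = -9.7778
Denominator Σ(z_t−z̄)² = 19.3333
r_1 = -9.7778 / 19.3333 = -0.506

-0.506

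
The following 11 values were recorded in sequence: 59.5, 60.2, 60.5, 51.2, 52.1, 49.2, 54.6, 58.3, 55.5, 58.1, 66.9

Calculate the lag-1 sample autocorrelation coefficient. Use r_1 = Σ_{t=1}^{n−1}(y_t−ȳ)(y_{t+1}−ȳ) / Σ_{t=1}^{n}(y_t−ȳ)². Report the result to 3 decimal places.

0.341

Mean ȳ = (59.5 + 60.2 + 60.5 + 51.2 + 52.1 + 49.2 + 54.6 + 58.3 + 55.5 + 58.1 + 66.9)/11 = 56.9182
Numerator Σ_{t=1}^{10}(y_t−ȳ)(y_{t+1}−ȳ) = 87.3351
Denominator Σ(y_t−ȳ)² = 256.0764
r_1 = 87.3351 / 256.0764 = 0.341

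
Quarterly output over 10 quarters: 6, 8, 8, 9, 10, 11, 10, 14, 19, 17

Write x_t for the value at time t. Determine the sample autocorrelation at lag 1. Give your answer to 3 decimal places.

0.639

Mean x̄ = (6 + 8 + 8 + 9 + 10 + 11 + 10 + 14 + 19 + 17)/10 = 11.2000
Numerator Σ_{t=1}^{9}(x_t−x̄)(x_{t+1}−x̄) = 100.7600
Denominator Σ(x_t−x̄)² = 157.6000
r_1 = 100.7600 / 157.6000 = 0.639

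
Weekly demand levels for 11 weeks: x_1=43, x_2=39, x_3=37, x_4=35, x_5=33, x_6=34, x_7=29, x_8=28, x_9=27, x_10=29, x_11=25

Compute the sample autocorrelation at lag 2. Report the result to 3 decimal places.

0.441

Mean x̄ = (43 + 39 + 37 + 35 + 33 + 34 + 29 + 28 + 27 + 29 + 25)/11 = 32.6364
Numerator Σ_{t=1}^{9}(x_t−x̄)(x_{t+2}−x̄) = 137.8264
Denominator Σ(x_t−x̄)² = 312.5455
r_2 = 137.8264 / 312.5455 = 0.441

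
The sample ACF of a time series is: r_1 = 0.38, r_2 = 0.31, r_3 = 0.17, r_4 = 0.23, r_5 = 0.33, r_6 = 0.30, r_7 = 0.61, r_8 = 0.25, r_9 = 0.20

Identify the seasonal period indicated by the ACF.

7

The largest autocorrelation is r_7 = 0.61; the remaining lags stay at or below 0.38. The elevated value at lag 1 (0.38), dropping to 0.31 at lag 2, reflects decaying short-term dependence rather than seasonality.
The dominant spike at lag 7 indicates a seasonal period of 7.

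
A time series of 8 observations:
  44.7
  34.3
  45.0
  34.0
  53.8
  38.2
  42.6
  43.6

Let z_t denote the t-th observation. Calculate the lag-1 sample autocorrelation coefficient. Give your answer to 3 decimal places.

-0.703

Mean z̄ = (44.7 + 34.3 + 45.0 + 34.0 + 53.8 + 38.2 + 42.6 + 43.6)/8 = 42.0250
Deviations from mean: 2.6750, -7.7250, 2.9750, -8.0250, 11.7750, -3.8250, 0.5750, 1.5750
Numerator Σ_{t=1}^{7}(z_t−z̄)(z_{t+1}−z̄) = -208.3481
Denominator Σ(z_t−z̄)² = 296.1750
r_1 = -208.3481 / 296.1750 = -0.703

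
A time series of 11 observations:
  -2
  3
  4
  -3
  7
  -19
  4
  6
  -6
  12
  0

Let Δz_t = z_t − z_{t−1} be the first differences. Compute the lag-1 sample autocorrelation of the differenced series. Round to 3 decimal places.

First differences Δz: 5, 1, -7, 10, -26, 23, 2, -12, 18, -12
Mean of differences = 0.2000
Numerator Σ(Δz_t−Δz̄)(Δz_{t+1}−Δz̄) = -1341.8400
Denominator Σ(Δz_t−Δz̄)² = 1995.6000
r_1(Δz) = -1341.8400 / 1995.6000 = -0.672

-0.672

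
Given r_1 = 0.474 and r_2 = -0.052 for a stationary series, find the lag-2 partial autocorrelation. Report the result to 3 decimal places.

-0.357

φ_{22} = (r_2 − r_1²) / (1 − r_1²)
r_1² = (0.474)² = 0.224676
Numerator = -0.052 − 0.2247 = -0.2767; denominator = 1 − 0.2247 = 0.7753
φ_{22} = -0.2767 / 0.7753 = -0.357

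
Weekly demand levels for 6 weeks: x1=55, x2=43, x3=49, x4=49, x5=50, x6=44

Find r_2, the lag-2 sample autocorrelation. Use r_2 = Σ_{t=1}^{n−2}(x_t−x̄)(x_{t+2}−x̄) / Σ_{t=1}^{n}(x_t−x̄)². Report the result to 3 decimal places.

-0.009

Mean x̄ = (55 + 43 + 49 + 49 + 50 + 44)/6 = 48.3333
Numerator Σ_{t=1}^{4}(x_t−x̄)(x_{t+2}−x̄) = -0.8889
Denominator Σ(x_t−x̄)² = 95.3333
r_2 = -0.8889 / 95.3333 = -0.009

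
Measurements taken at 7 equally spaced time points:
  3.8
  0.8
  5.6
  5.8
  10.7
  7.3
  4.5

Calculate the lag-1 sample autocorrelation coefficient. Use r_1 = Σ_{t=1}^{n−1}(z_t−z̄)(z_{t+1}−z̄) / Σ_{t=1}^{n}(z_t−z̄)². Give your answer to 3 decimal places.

Mean z̄ = (3.8 + 0.8 + 5.6 + 5.8 + 10.7 + 7.3 + 4.5)/7 = 5.5000
Deviations from mean: -1.7000, -4.7000, 0.1000, 0.3000, 5.2000, 1.8000, -1.0000
Σ(z_t−z̄)(z_{t+1}−z̄) = (7.9900) + (-0.4700) + (0.0300) + (1.5600) + (9.3600) + (-1.8000) = 16.6700
Denominator Σ(z_t−z̄)² = 56.3600
r_1 = 16.6700 / 56.3600 = 0.296

0.296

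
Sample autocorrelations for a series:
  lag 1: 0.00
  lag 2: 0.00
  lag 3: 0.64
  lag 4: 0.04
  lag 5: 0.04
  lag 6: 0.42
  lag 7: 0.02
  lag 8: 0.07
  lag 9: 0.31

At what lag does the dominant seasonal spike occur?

The largest autocorrelation is r_3 = 0.64, with weaker echoes at lags 6 (0.42) and 9 (0.31); the remaining lags stay at or below 0.07.
The dominant spike at lag 3 indicates a seasonal period of 3.

3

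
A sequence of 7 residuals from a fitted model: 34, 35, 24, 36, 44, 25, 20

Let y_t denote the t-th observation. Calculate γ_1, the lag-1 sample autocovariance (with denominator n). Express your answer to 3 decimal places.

Mean ȳ = (34 + 35 + 24 + 36 + 44 + 25 + 20)/7 = 31.1429
Deviations: 2.8571, 3.8571, -7.1429, 4.8571, 12.8571, -6.1429, -11.1429
Σ_{t=1}^{6}(y_t−ȳ)(y_{t+1}−ȳ) = 0.6939
γ_1 = 0.6939 / 7 = 0.099

0.099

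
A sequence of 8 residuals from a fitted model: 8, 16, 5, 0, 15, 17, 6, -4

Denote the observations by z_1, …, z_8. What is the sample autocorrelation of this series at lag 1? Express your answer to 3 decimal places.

0.035

Mean z̄ = (8 + 16 + 5 + 0 + 15 + 17 + 6 − 4)/8 = 7.8750
Deviations from mean: 0.1250, 8.1250, -2.8750, -7.8750, 7.1250, 9.1250, -1.8750, -11.8750
Σ(z_t−z̄)(z_{t+1}−z̄) = (1.0156) + (-23.3594) + (22.6406) + (-56.1094) + (65.0156) + (-17.1094) + (22.2656) = 14.3594
Denominator Σ(z_t−z̄)² = 414.8750
r_1 = 14.3594 / 414.8750 = 0.035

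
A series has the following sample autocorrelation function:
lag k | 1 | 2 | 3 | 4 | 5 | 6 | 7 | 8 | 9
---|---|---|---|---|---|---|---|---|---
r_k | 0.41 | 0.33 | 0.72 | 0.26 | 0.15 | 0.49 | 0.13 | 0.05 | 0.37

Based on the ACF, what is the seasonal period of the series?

3

The largest autocorrelation is r_3 = 0.72, with a weaker echo at lag 6 (0.49); the remaining lags stay at or below 0.41. The elevated value at lag 1 (0.41), dropping to 0.33 at lag 2, reflects decaying short-term dependence rather than seasonality.
The dominant spike at lag 3 indicates a seasonal period of 3.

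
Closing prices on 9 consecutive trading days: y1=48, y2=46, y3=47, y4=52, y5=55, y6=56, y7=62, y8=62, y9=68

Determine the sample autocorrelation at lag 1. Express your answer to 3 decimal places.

0.651

Mean ȳ = (48 + 46 + 47 + 52 + 55 + 56 + 62 + 62 + 68)/9 = 55.1111
Numerator Σ_{t=1}^{8}(y_t−ȳ)(y_{t+1}−ȳ) = 306.5432
Denominator Σ(y_t−ȳ)² = 470.8889
r_1 = 306.5432 / 470.8889 = 0.651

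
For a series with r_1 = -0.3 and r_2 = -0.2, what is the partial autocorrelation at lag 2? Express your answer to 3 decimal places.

-0.319

φ_{22} = (r_2 − r_1²) / (1 − r_1²)
r_1² = (-0.3)² = 0.09
Numerator = -0.2 − 0.0900 = -0.2900; denominator = 1 − 0.0900 = 0.9100
φ_{22} = -0.2900 / 0.9100 = -0.319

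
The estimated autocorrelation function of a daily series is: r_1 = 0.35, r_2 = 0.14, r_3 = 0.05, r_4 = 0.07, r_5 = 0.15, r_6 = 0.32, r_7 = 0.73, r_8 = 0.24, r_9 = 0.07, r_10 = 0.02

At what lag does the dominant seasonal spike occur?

7

The largest autocorrelation is r_7 = 0.73; the remaining lags stay at or below 0.35. The elevated value at lag 1 (0.35), dropping to 0.14 at lag 2, reflects decaying short-term dependence rather than seasonality.
The dominant spike at lag 7 indicates a seasonal period of 7.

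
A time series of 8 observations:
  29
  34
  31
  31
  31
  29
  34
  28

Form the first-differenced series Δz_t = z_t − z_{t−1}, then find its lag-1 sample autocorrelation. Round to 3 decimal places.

First differences Δz: 5, -3, 0, 0, -2, 5, -6
Mean of differences = -0.1429
Numerator Σ(Δz_t−Δz̄)(Δz_{t+1}−Δz̄) = -55.0204
Denominator Σ(Δz_t−Δz̄)² = 98.8571
r_1(Δz) = -55.0204 / 98.8571 = -0.557

-0.557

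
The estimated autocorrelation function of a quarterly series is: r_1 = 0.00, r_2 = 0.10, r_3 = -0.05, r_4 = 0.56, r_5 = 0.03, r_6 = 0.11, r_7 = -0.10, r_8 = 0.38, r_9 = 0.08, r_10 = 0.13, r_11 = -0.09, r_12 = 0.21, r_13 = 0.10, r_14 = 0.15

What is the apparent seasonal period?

4

The largest autocorrelation is r_4 = 0.56, with weaker echoes at lags 8 (0.38) and 12 (0.21); the remaining lags stay at or below 0.15.
The dominant spike at lag 4 indicates a seasonal period of 4.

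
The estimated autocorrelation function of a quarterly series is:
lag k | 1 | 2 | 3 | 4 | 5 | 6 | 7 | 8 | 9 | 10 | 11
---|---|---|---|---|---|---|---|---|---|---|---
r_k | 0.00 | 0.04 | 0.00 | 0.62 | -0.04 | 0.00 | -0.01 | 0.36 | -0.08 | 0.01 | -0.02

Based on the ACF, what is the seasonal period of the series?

4

The largest autocorrelation is r_4 = 0.62, with a weaker echo at lag 8 (0.36); the remaining lags stay at or below 0.04.
The dominant spike at lag 4 indicates a seasonal period of 4.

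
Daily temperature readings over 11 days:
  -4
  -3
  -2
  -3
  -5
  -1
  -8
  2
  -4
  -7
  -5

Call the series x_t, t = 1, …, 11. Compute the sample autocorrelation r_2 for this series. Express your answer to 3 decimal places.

Mean x̄ = (-4 − 3 − 2 − 3 − 5 − 1 − 8 + 2 − 4 − 7 − 5)/11 = -3.6364
Numerator Σ_{t=1}^{9}(x_t−x̄)(x_{t+2}−x̄) = 3.1901
Denominator Σ(x_t−x̄)² = 76.5455
r_2 = 3.1901 / 76.5455 = 0.042

0.042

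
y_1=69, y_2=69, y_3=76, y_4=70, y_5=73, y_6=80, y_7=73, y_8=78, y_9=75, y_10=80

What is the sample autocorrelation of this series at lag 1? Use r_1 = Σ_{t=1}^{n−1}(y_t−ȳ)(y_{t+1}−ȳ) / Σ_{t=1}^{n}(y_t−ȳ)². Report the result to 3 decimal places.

0.027

Mean ȳ = (69 + 69 + 76 + 70 + 73 + 80 + 73 + 78 + 75 + 80)/10 = 74.3000
Numerator Σ_{t=1}^{9}(y_t−ȳ)(y_{t+1}−ȳ) = 4.3100
Denominator Σ(y_t−ȳ)² = 160.1000
r_1 = 4.3100 / 160.1000 = 0.027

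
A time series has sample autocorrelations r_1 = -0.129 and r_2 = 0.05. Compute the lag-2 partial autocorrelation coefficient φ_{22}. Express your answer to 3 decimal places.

0.034

φ_{22} = (r_2 − r_1²) / (1 − r_1²)
r_1² = (-0.129)² = 0.016641
Numerator = 0.05 − 0.0166 = 0.0334; denominator = 1 − 0.0166 = 0.9834
φ_{22} = 0.0334 / 0.9834 = 0.034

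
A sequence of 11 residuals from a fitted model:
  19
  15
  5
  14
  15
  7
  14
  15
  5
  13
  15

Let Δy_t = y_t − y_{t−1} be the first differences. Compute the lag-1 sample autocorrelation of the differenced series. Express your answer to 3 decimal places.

First differences Δy: -4, -10, 9, 1, -8, 7, 1, -10, 8, 2
Mean of differences = -0.4000
Numerator Σ(Δy_t−Δȳ)(Δy_{t+1}−Δȳ) = -172.9600
Denominator Σ(Δy_t−Δȳ)² = 478.4000
r_1(Δy) = -172.9600 / 478.4000 = -0.362

-0.362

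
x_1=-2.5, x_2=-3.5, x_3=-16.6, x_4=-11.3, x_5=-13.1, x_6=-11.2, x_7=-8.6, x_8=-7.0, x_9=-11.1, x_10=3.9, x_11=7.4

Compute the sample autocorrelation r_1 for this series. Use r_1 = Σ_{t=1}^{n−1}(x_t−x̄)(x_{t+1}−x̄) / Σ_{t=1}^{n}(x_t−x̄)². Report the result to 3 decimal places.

Mean x̄ = (-2.5 − 3.5 − 16.6 − 11.3 − 13.1 − 11.2 − 8.6 − 7.0 − 11.1 + 3.9 + 7.4)/11 = -6.6909
Numerator Σ_{t=1}^{10}(x_t−x̄)(x_{t+1}−x̄) = 198.9654
Denominator Σ(x_t−x̄)² = 542.4891
r_1 = 198.9654 / 542.4891 = 0.367

0.367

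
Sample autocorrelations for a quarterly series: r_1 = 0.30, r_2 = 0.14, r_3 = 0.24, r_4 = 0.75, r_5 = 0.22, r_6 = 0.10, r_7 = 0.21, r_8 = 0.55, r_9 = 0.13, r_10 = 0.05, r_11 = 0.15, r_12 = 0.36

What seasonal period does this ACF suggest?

4

The largest autocorrelation is r_4 = 0.75, with weaker echoes at lags 8 (0.55) and 12 (0.36); the remaining lags stay at or below 0.30. The elevated value at lag 1 (0.30), dropping to 0.14 at lag 2, reflects decaying short-term dependence rather than seasonality.
The dominant spike at lag 4 indicates a seasonal period of 4.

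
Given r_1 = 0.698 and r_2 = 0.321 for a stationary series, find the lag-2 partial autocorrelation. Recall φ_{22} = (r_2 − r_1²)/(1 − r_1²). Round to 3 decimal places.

-0.324

φ_{22} = (r_2 − r_1²) / (1 − r_1²)
r_1² = (0.698)² = 0.487204
Numerator = 0.321 − 0.4872 = -0.1662; denominator = 1 − 0.4872 = 0.5128
φ_{22} = -0.1662 / 0.5128 = -0.324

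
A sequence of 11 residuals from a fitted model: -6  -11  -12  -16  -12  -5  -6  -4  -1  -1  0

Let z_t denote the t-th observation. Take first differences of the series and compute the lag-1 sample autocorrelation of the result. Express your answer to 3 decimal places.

0.098

First differences Δz: -5, -1, -4, 4, 7, -1, 2, 3, 0, 1
Mean of differences = 0.6000
Numerator Σ(Δz_t−Δz̄)(Δz_{t+1}−Δz̄) = 11.6400
Denominator Σ(Δz_t−Δz̄)² = 118.4000
r_1(Δz) = 11.6400 / 118.4000 = 0.098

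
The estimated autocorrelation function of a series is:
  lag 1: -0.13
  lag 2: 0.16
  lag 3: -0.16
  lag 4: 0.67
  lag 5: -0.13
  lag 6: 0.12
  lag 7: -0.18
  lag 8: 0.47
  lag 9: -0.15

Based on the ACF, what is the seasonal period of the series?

The largest autocorrelation is r_4 = 0.67, with a weaker echo at lag 8 (0.47); the remaining lags stay at or below 0.16.
The dominant spike at lag 4 indicates a seasonal period of 4.

4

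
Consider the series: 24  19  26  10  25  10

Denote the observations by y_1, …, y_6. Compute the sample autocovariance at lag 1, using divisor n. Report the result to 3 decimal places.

-28.500

Mean ȳ = (24 + 19 + 26 + 10 + 25 + 10)/6 = 19.0000
Σ_{t=1}^{5}(y_t−ȳ)(y_{t+1}−ȳ) = -171.0000
γ_1 = -171.0000 / 6 = -28.500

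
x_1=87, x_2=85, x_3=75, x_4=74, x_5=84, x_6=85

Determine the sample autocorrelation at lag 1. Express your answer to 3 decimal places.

0.229

Mean x̄ = (87 + 85 + 75 + 74 + 84 + 85)/6 = 81.6667
Deviations from mean: 5.3333, 3.3333, -6.6667, -7.6667, 2.3333, 3.3333
Σ(x_t−x̄)(x_{t+1}−x̄) = (17.7778) + (-22.2222) + (51.1111) + (-17.8889) + (7.7778) = 36.5556
Denominator Σ(x_t−x̄)² = 159.3333
r_1 = 36.5556 / 159.3333 = 0.229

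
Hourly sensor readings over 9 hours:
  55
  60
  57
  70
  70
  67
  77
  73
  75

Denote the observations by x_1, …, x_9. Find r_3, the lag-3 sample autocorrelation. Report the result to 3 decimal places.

Mean x̄ = (55 + 60 + 57 + 70 + 70 + 67 + 77 + 73 + 75)/9 = 67.1111
Numerator Σ_{t=1}^{6}(x_t−x̄)(x_{t+3}−x̄) = -9.7037
Denominator Σ(x_t−x̄)² = 510.8889
r_3 = -9.7037 / 510.8889 = -0.019

-0.019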